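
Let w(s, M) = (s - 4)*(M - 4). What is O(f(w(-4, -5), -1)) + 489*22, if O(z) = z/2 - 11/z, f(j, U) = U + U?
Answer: 21525/2 ≈ 10763.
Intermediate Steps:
w(s, M) = (-4 + M)*(-4 + s) (w(s, M) = (-4 + s)*(-4 + M) = (-4 + M)*(-4 + s))
f(j, U) = 2*U
O(z) = z/2 - 11/z (O(z) = z*(1/2) - 11/z = z/2 - 11/z)
O(f(w(-4, -5), -1)) + 489*22 = ((2*(-1))/2 - 11/(2*(-1))) + 489*22 = ((1/2)*(-2) - 11/(-2)) + 10758 = (-1 - 11*(-1/2)) + 10758 = (-1 + 11/2) + 10758 = 9/2 + 10758 = 21525/2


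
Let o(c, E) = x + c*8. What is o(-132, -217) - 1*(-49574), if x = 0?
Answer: 48518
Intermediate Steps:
o(c, E) = 8*c (o(c, E) = 0 + c*8 = 0 + 8*c = 8*c)
o(-132, -217) - 1*(-49574) = 8*(-132) - 1*(-49574) = -1056 + 49574 = 48518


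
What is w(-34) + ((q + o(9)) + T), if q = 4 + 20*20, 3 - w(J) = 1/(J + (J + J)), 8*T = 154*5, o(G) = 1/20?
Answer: 128344/255 ≈ 503.31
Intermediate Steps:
o(G) = 1/20
T = 385/4 (T = (154*5)/8 = (⅛)*770 = 385/4 ≈ 96.250)
w(J) = 3 - 1/(3*J) (w(J) = 3 - 1/(J + (J + J)) = 3 - 1/(J + 2*J) = 3 - 1/(3*J))
q = 404 (q = 4 + 400 = 404)
w(-34) + ((q + o(9)) + T) = (3 - ⅓/(-34)) + ((404 + 1/20) + 385/4) = (3 - ⅓*(-1/34)) + (8081/20 + 385/4) = (3 + 1/102) + 5003/10 = 307/102 + 5003/10 = 128344/255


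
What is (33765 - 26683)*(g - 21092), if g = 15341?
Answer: -40728582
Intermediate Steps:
(33765 - 26683)*(g - 21092) = (33765 - 26683)*(15341 - 21092) = 7082*(-5751) = -40728582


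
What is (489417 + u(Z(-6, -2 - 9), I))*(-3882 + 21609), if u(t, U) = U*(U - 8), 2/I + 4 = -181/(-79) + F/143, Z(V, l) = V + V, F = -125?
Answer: 1846846955225612523/212868100 ≈ 8.6760e+9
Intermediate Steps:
Z(V, l) = 2*V
I = -11297/14590 (I = 2/(-4 + (-181/(-79) - 125/143)) = 2/(-4 + (-181*(-1/79) - 125*1/143)) = 2/(-4 + (181/79 - 125/143)) = 2/(-4 + 16008/11297) = 2/(-29180/11297) = 2*(-11297/29180) = -11297/14590 ≈ -0.77430)
u(t, U) = U*(-8 + U)
(489417 + u(Z(-6, -2 - 9), I))*(-3882 + 21609) = (489417 - 11297*(-8 - 11297/14590)/14590)*(-3882 + 21609) = (489417 - 11297/14590*(-128017/14590))*17727 = (489417 + 1446208049/212868100)*17727 = (104182713105749/212868100)*17727 = 1846846955225612523/212868100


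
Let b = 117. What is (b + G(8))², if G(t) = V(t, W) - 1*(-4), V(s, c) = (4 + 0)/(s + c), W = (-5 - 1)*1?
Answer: 15129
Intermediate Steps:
W = -6 (W = -6*1 = -6)
V(s, c) = 4/(c + s)
G(t) = 4 + 4/(-6 + t) (G(t) = 4/(-6 + t) - 1*(-4) = 4/(-6 + t) + 4 = 4 + 4/(-6 + t))
(b + G(8))² = (117 + 4*(-5 + 8)/(-6 + 8))² = (117 + 4*3/2)² = (117 + 4*(½)*3)² = (117 + 6)² = 123² = 15129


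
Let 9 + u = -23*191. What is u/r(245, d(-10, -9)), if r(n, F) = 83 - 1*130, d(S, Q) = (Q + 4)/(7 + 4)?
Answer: 4402/47 ≈ 93.660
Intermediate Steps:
d(S, Q) = 4/11 + Q/11 (d(S, Q) = (4 + Q)/11 = (4 + Q)*(1/11) = 4/11 + Q/11)
r(n, F) = -47 (r(n, F) = 83 - 130 = -47)
u = -4402 (u = -9 - 23*191 = -9 - 4393 = -4402)
u/r(245, d(-10, -9)) = -4402/(-47) = -4402*(-1/47) = 4402/47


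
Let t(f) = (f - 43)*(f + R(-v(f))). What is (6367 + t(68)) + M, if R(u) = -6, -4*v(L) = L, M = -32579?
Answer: -24662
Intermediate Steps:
v(L) = -L/4
t(f) = (-43 + f)*(-6 + f) (t(f) = (f - 43)*(f - 6) = (-43 + f)*(-6 + f))
(6367 + t(68)) + M = (6367 + (258 + 68² - 49*68)) - 32579 = (6367 + (258 + 4624 - 3332)) - 32579 = (6367 + 1550) - 32579 = 7917 - 32579 = -24662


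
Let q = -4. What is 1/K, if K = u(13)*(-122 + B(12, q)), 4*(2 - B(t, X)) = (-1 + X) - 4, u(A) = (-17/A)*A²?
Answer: 4/104091 ≈ 3.8428e-5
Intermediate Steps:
u(A) = -17*A
B(t, X) = 13/4 - X/4 (B(t, X) = 2 - ((-1 + X) - 4)/4 = 2 - (-5 + X)/4 = 2 + (5/4 - X/4) = 13/4 - X/4)
K = 104091/4 (K = (-17*13)*(-122 + (13/4 - ¼*(-4))) = -221*(-122 + (13/4 + 1)) = -221*(-122 + 17/4) = -221*(-471/4) = 104091/4 ≈ 26023.)
1/K = 1/(104091/4) = 4/104091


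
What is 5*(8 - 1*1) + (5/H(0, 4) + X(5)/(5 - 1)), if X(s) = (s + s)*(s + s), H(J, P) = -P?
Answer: 235/4 ≈ 58.750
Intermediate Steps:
X(s) = 4*s² (X(s) = (2*s)*(2*s) = 4*s²)
5*(8 - 1*1) + (5/H(0, 4) + X(5)/(5 - 1)) = 5*(8 - 1*1) + (5/((-1*4)) + (4*5²)/(5 - 1)) = 5*(8 - 1) + (5/(-4) + (4*25)/4) = 5*7 + (5*(-¼) + 100*(¼)) = 35 + (-5/4 + 25) = 35 + 95/4 = 235/4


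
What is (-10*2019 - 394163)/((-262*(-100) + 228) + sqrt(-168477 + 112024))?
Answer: -10950521084/698495637 + 414353*I*sqrt(56453)/698495637 ≈ -15.677 + 0.14095*I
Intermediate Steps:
(-10*2019 - 394163)/((-262*(-100) + 228) + sqrt(-168477 + 112024)) = (-20190 - 394163)/((26200 + 228) + sqrt(-56453)) = -414353/(26428 + I*sqrt(56453))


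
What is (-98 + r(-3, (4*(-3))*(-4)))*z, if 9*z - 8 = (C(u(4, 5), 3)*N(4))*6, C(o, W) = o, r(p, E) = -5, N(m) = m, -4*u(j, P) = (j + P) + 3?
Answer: 6592/9 ≈ 732.44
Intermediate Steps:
u(j, P) = -¾ - P/4 - j/4 (u(j, P) = -((j + P) + 3)/4 = -((P + j) + 3)/4 = -(3 + P + j)/4 = -¾ - P/4 - j/4)
z = -64/9 (z = 8/9 + (((-¾ - ¼*5 - ¼*4)*4)*6)/9 = 8/9 + (((-¾ - 5/4 - 1)*4)*6)/9 = 8/9 + (-3*4*6)/9 = 8/9 + (-12*6)/9 = 8/9 + (⅑)*(-72) = 8/9 - 8 = -64/9 ≈ -7.1111)
(-98 + r(-3, (4*(-3))*(-4)))*z = (-98 - 5)*(-64/9) = -103*(-64/9) = 6592/9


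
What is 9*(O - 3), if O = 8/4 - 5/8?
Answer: -117/8 ≈ -14.625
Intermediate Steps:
O = 11/8 (O = 8*(¼) - 5*⅛ = 2 - 5/8 = 11/8 ≈ 1.3750)
9*(O - 3) = 9*(11/8 - 3) = 9*(-13/8) = -117/8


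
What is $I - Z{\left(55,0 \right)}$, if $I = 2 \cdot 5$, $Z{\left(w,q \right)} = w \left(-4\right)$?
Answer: $230$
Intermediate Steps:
$Z{\left(w,q \right)} = - 4 w$
$I = 10$
$I - Z{\left(55,0 \right)} = 10 - \left(-4\right) 55 = 10 - -220 = 10 + 220 = 230$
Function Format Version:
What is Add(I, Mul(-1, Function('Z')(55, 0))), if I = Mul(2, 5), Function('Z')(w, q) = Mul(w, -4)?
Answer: 230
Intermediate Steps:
Function('Z')(w, q) = Mul(-4, w)
I = 10
Add(I, Mul(-1, Function('Z')(55, 0))) = Add(10, Mul(-1, Mul(-4, 55))) = Add(10, Mul(-1, -220)) = Add(10, 220) = 230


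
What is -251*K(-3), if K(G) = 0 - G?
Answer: -753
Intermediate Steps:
K(G) = -G
-251*K(-3) = -(-251)*(-3) = -251*3 = -753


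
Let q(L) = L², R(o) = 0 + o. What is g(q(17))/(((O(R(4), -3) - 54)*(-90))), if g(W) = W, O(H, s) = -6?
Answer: 289/5400 ≈ 0.053519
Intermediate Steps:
R(o) = o
g(q(17))/(((O(R(4), -3) - 54)*(-90))) = 17²/(((-6 - 54)*(-90))) = 289/((-60*(-90))) = 289/5400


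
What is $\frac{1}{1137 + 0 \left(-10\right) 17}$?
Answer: $\frac{1}{1137} \approx 0.00087951$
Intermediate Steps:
$\frac{1}{1137 + 0 \left(-10\right) 17} = \frac{1}{1137 + 0 \cdot 17} = \frac{1}{1137 + 0} = \frac{1}{1137}$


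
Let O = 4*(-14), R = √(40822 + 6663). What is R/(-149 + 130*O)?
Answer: -√47485/7429 ≈ -0.029332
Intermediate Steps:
R = √47485 ≈ 217.91
O = -56
R/(-149 + 130*O) = √47485/(-149 + 130*(-56)) = √47485/(-149 - 7280) = √47485/(-7429) = √47485*(-1/7429) = -√47485/7429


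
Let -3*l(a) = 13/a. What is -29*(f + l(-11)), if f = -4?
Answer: 3451/33 ≈ 104.58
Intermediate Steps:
l(a) = -13/(3*a)
-29*(f + l(-11)) = -29*(-4 - 13/3/(-11)) = -29*(-4 - 13/3*(-1/11)) = -29*(-4 + 13/33) = -29*(-119/33) = 3451/33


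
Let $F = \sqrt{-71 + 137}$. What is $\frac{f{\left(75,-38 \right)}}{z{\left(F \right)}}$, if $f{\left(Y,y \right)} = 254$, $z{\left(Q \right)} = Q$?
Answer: $\frac{127 \sqrt{66}}{33} \approx 31.265$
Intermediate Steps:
$F = \sqrt{66} \approx 8.124$
$\frac{f{\left(75,-38 \right)}}{z{\left(F \right)}} = \frac{254}{\sqrt{66}} = 254 \frac{\sqrt{66}}{66} = \frac{127 \sqrt{66}}{33}$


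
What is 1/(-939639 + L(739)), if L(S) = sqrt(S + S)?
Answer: -939639/882921448843 - sqrt(1478)/882921448843 ≈ -1.0643e-6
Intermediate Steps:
L(S) = sqrt(2)*sqrt(S) (L(S) = sqrt(2*S) = sqrt(2)*sqrt(S))
1/(-939639 + L(739)) = 1/(-939639 + sqrt(2)*sqrt(739)) = 1/(-939639 + sqrt(1478))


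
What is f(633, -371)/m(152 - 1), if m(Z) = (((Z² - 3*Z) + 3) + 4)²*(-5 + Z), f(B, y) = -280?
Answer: -28/7296291965 ≈ -3.8376e-9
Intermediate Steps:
m(Z) = (7 + Z² - 3*Z)²*(-5 + Z) (m(Z) = ((3 + Z² - 3*Z) + 4)²*(-5 + Z) = (7 + Z² - 3*Z)²*(-5 + Z))
f(633, -371)/m(152 - 1) = -280*1/((-5 + (152 - 1))*(7 + (152 - 1)² - 3*(152 - 1))²) = -280*1/((-5 + 151)*(7 + 151² - 3*151)²) = -280*1/(146*(7 + 22801 - 453)²) = -280/(22355²*146) = -280/(499746025*146) = -280/72962919650 = -280*1/72962919650 = -28/7296291965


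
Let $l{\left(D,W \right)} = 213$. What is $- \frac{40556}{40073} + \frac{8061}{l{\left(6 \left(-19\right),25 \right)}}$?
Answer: $\frac{104796675}{2845183} \approx 36.833$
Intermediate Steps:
$- \frac{40556}{40073} + \frac{8061}{l{\left(6 \left(-19\right),25 \right)}} = - \frac{40556}{40073} + \frac{8061}{213} = \left(-40556\right) \frac{1}{40073} + 8061 \cdot \frac{1}{213} = - \frac{40556}{40073} + \frac{2687}{71} = \frac{104796675}{2845183}$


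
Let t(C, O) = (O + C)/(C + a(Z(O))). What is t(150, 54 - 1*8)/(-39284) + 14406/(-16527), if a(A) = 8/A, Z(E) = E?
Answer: -144541593/165816178 ≈ -0.87170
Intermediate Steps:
t(C, O) = (C + O)/(C + 8/O) (t(C, O) = (O + C)/(C + 8/O) = (C + O)/(C + 8/O))
t(150, 54 - 1*8)/(-39284) + 14406/(-16527) = ((54 - 1*8)*(150 + (54 - 1*8))/(8 + 150*(54 - 1*8)))/(-39284) + 14406/(-16527) = ((54 - 8)*(150 + (54 - 8))/(8 + 150*(54 - 8)))*(-1/39284) + 14406*(-1/16527) = (46*(150 + 46)/(8 + 150*46))*(-1/39284) - 686/787 = (46*196/(8 + 6900))*(-1/39284) - 686/787 = (46*196/6908)*(-1/39284) - 686/787 = (46*(1/6908)*196)*(-1/39284) - 686/787 = (2254/1727)*(-1/39284) - 686/787 = -7/210694 - 686/787 = -144541593/165816178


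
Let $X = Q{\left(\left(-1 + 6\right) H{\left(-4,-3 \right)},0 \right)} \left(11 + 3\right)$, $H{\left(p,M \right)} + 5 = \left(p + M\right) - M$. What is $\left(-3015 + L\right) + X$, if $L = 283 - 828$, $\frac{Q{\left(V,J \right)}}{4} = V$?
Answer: $-6080$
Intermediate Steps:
$H{\left(p,M \right)} = -5 + p$ ($H{\left(p,M \right)} = -5 + \left(\left(p + M\right) - M\right) = -5 + \left(\left(M + p\right) - M\right) = -5 + p$)
$Q{\left(V,J \right)} = 4 V$
$X = -2520$ ($X = 4 \left(-1 + 6\right) \left(-5 - 4\right) \left(11 + 3\right) = 4 \cdot 5 \left(-9\right) 14 = 4 \left(-45\right) 14 = \left(-180\right) 14 = -2520$)
$L = -545$
$\left(-3015 + L\right) + X = \left(-3015 - 545\right) - 2520 = -3560 - 2520 = -6080$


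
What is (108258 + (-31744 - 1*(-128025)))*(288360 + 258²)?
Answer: 72595800036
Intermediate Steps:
(108258 + (-31744 - 1*(-128025)))*(288360 + 258²) = (108258 + (-31744 + 128025))*(288360 + 66564) = (108258 + 96281)*354924 = 204539*354924 = 72595800036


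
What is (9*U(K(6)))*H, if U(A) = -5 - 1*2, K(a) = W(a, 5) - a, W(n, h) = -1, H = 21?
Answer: -1323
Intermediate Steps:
K(a) = -1 - a
U(A) = -7 (U(A) = -5 - 2 = -7)
(9*U(K(6)))*H = (9*(-7))*21 = -63*21 = -1323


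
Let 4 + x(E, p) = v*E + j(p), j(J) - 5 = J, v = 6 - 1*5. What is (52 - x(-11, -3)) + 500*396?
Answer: 198065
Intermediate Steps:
v = 1 (v = 6 - 5 = 1)
j(J) = 5 + J
x(E, p) = 1 + E + p (x(E, p) = -4 + (1*E + (5 + p)) = -4 + (E + (5 + p)) = -4 + (5 + E + p) = 1 + E + p)
(52 - x(-11, -3)) + 500*396 = (52 - (1 - 11 - 3)) + 500*396 = (52 - 1*(-13)) + 198000 = (52 + 13) + 198000 = 65 + 198000 = 198065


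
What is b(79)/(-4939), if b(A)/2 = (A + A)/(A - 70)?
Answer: -316/44451 ≈ -0.0071089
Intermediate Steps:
b(A) = 4*A/(-70 + A) (b(A) = 2*((A + A)/(A - 70)) = 2*((2*A)/(-70 + A)) = 2*(2*A/(-70 + A)) = 4*A/(-70 + A))
b(79)/(-4939) = (4*79/(-70 + 79))/(-4939) = (4*79/9)*(-1/4939) = (4*79*(1/9))*(-1/4939) = (316/9)*(-1/4939) = -316/44451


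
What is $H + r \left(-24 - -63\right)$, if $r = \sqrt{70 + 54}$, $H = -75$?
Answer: $-75 + 78 \sqrt{31} \approx 359.29$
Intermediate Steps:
$r = 2 \sqrt{31}$ ($r = \sqrt{124} = 2 \sqrt{31} \approx 11.136$)
$H + r \left(-24 - -63\right) = -75 + 2 \sqrt{31} \left(-24 - -63\right) = -75 + 2 \sqrt{31} \left(-24 + 63\right) = -75 + 2 \sqrt{31} \cdot 39 = -75 + 78 \sqrt{31}$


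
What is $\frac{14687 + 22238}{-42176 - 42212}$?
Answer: $- \frac{36925}{84388} \approx -0.43756$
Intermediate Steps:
$\frac{14687 + 22238}{-42176 - 42212} = \frac{36925}{-84388} = 36925 \left(- \frac{1}{84388}\right) = - \frac{36925}{84388}$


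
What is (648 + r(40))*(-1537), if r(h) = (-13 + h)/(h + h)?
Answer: -79719579/80 ≈ -9.9650e+5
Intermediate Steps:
r(h) = (-13 + h)/(2*h) (r(h) = (-13 + h)/((2*h)) = (-13 + h)*(1/(2*h)) = (-13 + h)/(2*h))
(648 + r(40))*(-1537) = (648 + (½)*(-13 + 40)/40)*(-1537) = (648 + (½)*(1/40)*27)*(-1537) = (648 + 27/80)*(-1537) = (51867/80)*(-1537) = -79719579/80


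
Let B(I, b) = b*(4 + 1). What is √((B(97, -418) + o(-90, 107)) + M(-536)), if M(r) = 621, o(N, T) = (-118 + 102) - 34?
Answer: 7*I*√31 ≈ 38.974*I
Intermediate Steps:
o(N, T) = -50 (o(N, T) = -16 - 34 = -50)
B(I, b) = 5*b (B(I, b) = b*5 = 5*b)
√((B(97, -418) + o(-90, 107)) + M(-536)) = √((5*(-418) - 50) + 621) = √((-2090 - 50) + 621) = √(-2140 + 621) = √(-1519) = 7*I*√31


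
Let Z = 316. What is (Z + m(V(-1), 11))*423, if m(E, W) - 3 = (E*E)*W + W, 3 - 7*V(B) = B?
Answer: 6914358/49 ≈ 1.4111e+5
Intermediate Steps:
V(B) = 3/7 - B/7
m(E, W) = 3 + W + W*E**2 (m(E, W) = 3 + ((E*E)*W + W) = 3 + (E**2*W + W) = 3 + (W*E**2 + W) = 3 + (W + W*E**2) = 3 + W + W*E**2)
(Z + m(V(-1), 11))*423 = (316 + (3 + 11 + 11*(3/7 - 1/7*(-1))**2))*423 = (316 + (3 + 11 + 11*(3/7 + 1/7)**2))*423 = (316 + (3 + 11 + 11*(4/7)**2))*423 = (316 + (3 + 11 + 11*(16/49)))*423 = (316 + (3 + 11 + 176/49))*423 = (316 + 862/49)*423 = (16346/49)*423 = 6914358/49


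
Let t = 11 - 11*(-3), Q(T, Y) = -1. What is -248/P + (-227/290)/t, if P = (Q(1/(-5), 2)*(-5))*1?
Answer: -633123/12760 ≈ -49.618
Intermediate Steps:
t = 44 (t = 11 + 33 = 44)
P = 5 (P = -1*(-5)*1 = 5*1 = 5)
-248/P + (-227/290)/t = -248/5 - 227/290/44 = -248*1/5 - 227*1/290*(1/44) = -248/5 - 227/290*1/44 = -248/5 - 227/12760 = -633123/12760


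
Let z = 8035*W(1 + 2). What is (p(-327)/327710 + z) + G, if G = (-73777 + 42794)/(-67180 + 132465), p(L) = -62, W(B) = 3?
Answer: 10314108127703/427890947 ≈ 24105.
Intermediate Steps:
z = 24105 (z = 8035*3 = 24105)
G = -30983/65285 ≈ -0.47458
(p(-327)/327710 + z) + G = (-62/327710 + 24105) - 30983/65285 = (-62*1/327710 + 24105) - 30983/65285 = (-31/163855 + 24105) - 30983/65285 = 3949724744/163855 - 30983/65285 = 10314108127703/427890947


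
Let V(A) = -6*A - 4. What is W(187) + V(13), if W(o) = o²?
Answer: 34887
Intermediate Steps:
V(A) = -4 - 6*A
W(187) + V(13) = 187² + (-4 - 6*13) = 34969 + (-4 - 78) = 34969 - 82 = 34887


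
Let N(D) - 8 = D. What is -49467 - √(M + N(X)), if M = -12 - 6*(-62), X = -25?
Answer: -49467 - 7*√7 ≈ -49486.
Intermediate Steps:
N(D) = 8 + D
M = 360 (M = -12 + 372 = 360)
-49467 - √(M + N(X)) = -49467 - √(360 + (8 - 25)) = -49467 - √(360 - 17) = -49467 - √343 = -49467 - 7*√7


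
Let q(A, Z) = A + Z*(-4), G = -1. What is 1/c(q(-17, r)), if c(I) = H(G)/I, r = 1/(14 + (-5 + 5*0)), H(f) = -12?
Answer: 157/108 ≈ 1.4537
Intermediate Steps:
r = 1/9 (r = 1/(14 + (-5 + 0)) = 1/(14 - 5) = 1/9 ≈ 0.11111)
q(A, Z) = A - 4*Z
c(I) = -12/I
1/c(q(-17, r)) = 1/(-12/(-17 - 4*1/9)) = 1/(-12/(-17 - 4/9)) = 1/(-12/(-157/9)) = 1/(-12*(-9/157)) = 1/(108/157) = 157/108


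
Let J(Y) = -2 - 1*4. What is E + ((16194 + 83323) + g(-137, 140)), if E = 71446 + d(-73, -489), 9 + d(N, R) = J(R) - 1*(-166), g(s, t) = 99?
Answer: 171213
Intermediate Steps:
J(Y) = -6 (J(Y) = -2 - 4 = -6)
d(N, R) = 151 (d(N, R) = -9 + (-6 - 1*(-166)) = -9 + (-6 + 166) = -9 + 160 = 151)
E = 71597 (E = 71446 + 151 = 71597)
E + ((16194 + 83323) + g(-137, 140)) = 71597 + ((16194 + 83323) + 99) = 71597 + (99517 + 99) = 71597 + 99616 = 171213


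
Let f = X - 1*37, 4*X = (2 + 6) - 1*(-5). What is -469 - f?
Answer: -1741/4 ≈ -435.25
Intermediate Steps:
X = 13/4 (X = ((2 + 6) - 1*(-5))/4 = (8 + 5)/4 = (¼)*13 = 13/4 ≈ 3.2500)
f = -135/4 (f = 13/4 - 1*37 = 13/4 - 37 = -135/4 ≈ -33.750)
-469 - f = -469 - 1*(-135/4) = -469 + 135/4 = -1741/4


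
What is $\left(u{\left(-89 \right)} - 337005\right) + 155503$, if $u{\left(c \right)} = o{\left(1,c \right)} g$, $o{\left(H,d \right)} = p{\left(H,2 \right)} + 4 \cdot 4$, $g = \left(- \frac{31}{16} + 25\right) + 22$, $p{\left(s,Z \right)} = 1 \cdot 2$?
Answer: $- \frac{1445527}{8} \approx -1.8069 \cdot 10^{5}$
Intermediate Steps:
$p{\left(s,Z \right)} = 2$
$g = \frac{721}{16}$ ($g = \left(\left(-31\right) \frac{1}{16} + 25\right) + 22 = \left(- \frac{31}{16} + 25\right) + 22 = \frac{369}{16} + 22 = \frac{721}{16} \approx 45.063$)
$o{\left(H,d \right)} = 18$ ($o{\left(H,d \right)} = 2 + 4 \cdot 4 = 2 + 16 = 18$)
$u{\left(c \right)} = \frac{6489}{8}$ ($u{\left(c \right)} = 18 \cdot \frac{721}{16} = \frac{6489}{8}$)
$\left(u{\left(-89 \right)} - 337005\right) + 155503 = \left(\frac{6489}{8} - 337005\right) + 155503 = - \frac{2689551}{8} + 155503 = - \frac{1445527}{8}$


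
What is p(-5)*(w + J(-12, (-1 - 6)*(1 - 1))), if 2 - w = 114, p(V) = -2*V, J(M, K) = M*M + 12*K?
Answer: 320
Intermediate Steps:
J(M, K) = M² + 12*K
w = -112 (w = 2 - 1*114 = 2 - 114 = -112)
p(-5)*(w + J(-12, (-1 - 6)*(1 - 1))) = (-2*(-5))*(-112 + ((-12)² + 12*((-1 - 6)*(1 - 1)))) = 10*(-112 + (144 + 12*(-7*0))) = 10*(-112 + (144 + 12*0)) = 10*(-112 + (144 + 0)) = 10*(-112 + 144) = 10*32 = 320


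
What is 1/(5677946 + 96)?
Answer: 1/5678042 ≈ 1.7612e-7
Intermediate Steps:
1/(5677946 + 96) = 1/5678042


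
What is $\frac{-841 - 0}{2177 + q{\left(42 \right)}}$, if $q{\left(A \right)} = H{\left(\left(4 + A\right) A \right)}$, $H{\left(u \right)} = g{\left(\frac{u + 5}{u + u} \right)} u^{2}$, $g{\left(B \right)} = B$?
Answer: $- \frac{841}{1873319} \approx -0.00044894$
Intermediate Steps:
$H{\left(u \right)} = \frac{u \left(5 + u\right)}{2}$ ($H{\left(u \right)} = \frac{u + 5}{u + u} u^{2} = \frac{5 + u}{2 u} u^{2} = \frac{u \left(5 + u\right)}{2}$)
$q{\left(A \right)} = \frac{A \left(4 + A\right) \left(5 + A \left(4 + A\right)\right)}{2}$ ($q{\left(A \right)} = \frac{\left(4 + A\right) A \left(5 + \left(4 + A\right) A\right)}{2} = \frac{A \left(4 + A\right) \left(5 + A \left(4 + A\right)\right)}{2}$)
$\frac{-841 - 0}{2177 + q{\left(42 \right)}} = \frac{-841 - 0}{2177 + \frac{1}{2} \cdot 42 \left(4 + 42\right) \left(5 + 42 \left(4 + 42\right)\right)} = \frac{-841 + 0}{2177 + \frac{1}{2} \cdot 42 \cdot 46 \left(5 + 42 \cdot 46\right)} = - \frac{841}{2177 + \frac{1}{2} \cdot 42 \cdot 46 \left(5 + 1932\right)} = - \frac{841}{2177 + \frac{1}{2} \cdot 42 \cdot 46 \cdot 1937} = - \frac{841}{2177 + 1871142} = - \frac{841}{1873319}$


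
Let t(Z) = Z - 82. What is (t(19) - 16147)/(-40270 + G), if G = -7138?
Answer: 8105/23704 ≈ 0.34193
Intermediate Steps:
t(Z) = -82 + Z
(t(19) - 16147)/(-40270 + G) = ((-82 + 19) - 16147)/(-40270 - 7138) = (-63 - 16147)/(-47408) = -16210*(-1/47408) = 8105/23704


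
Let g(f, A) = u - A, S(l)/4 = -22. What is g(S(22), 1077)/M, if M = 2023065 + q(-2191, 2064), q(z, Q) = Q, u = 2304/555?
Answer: -66159/124882955 ≈ -0.00052977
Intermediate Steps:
u = 768/185 (u = 2304*(1/555) = 768/185 ≈ 4.1514)
S(l) = -88 (S(l) = 4*(-22) = -88)
g(f, A) = 768/185 - A
M = 2025129 (M = 2023065 + 2064 = 2025129)
g(S(22), 1077)/M = (768/185 - 1*1077)/2025129 = (768/185 - 1077)*(1/2025129) = -198477/185*1/2025129 = -66159/124882955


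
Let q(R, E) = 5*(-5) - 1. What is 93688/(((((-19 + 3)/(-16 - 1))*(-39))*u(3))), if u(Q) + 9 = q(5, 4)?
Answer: 28441/390 ≈ 72.926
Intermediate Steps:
q(R, E) = -26 (q(R, E) = -25 - 1 = -26)
u(Q) = -35 (u(Q) = -9 - 26 = -35)
93688/(((((-19 + 3)/(-16 - 1))*(-39))*u(3))) = 93688/(((((-19 + 3)/(-16 - 1))*(-39))*(-35))) = 93688/(((-16/(-17)*(-39))*(-35))) = 93688/(((-16*(-1/17)*(-39))*(-35))) = 93688/((((16/17)*(-39))*(-35))) = 93688/((-624/17*(-35))) = 93688/(21840/17) = 93688*(17/21840) = 28441/390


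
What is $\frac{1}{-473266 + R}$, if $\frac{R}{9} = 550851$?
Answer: $\frac{1}{4484393} \approx 2.23 \cdot 10^{-7}$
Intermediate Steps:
$R = 4957659$ ($R = 9 \cdot 550851 = 4957659$)
$\frac{1}{-473266 + R} = \frac{1}{-473266 + 4957659} = \frac{1}{4484393}$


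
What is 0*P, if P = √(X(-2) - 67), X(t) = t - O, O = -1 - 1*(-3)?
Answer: 0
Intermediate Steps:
O = 2 (O = -1 + 3 = 2)
X(t) = -2 + t (X(t) = t - 1*2 = t - 2 = -2 + t)
P = I*√71 (P = √((-2 - 2) - 67) = √(-4 - 67) = √(-71) = I*√71 ≈ 8.4261*I)
0*P = 0*(I*√71) = 0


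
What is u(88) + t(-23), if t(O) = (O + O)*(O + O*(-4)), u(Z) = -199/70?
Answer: -222379/70 ≈ -3176.8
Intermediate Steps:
u(Z) = -199/70 (u(Z) = -199*1/70 = -199/70)
t(O) = -6*O**2 (t(O) = (2*O)*(O - 4*O) = (2*O)*(-3*O) = -6*O**2)
u(88) + t(-23) = -199/70 - 6*(-23)**2 = -199/70 - 6*529 = -199/70 - 3174 = -222379/70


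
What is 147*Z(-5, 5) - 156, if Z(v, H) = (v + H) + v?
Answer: -891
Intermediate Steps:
Z(v, H) = H + 2*v (Z(v, H) = (H + v) + v = H + 2*v)
147*Z(-5, 5) - 156 = 147*(5 + 2*(-5)) - 156 = 147*(5 - 10) - 156 = 147*(-5) - 156 = -735 - 156 = -891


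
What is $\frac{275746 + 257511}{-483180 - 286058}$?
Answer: $- \frac{533257}{769238} \approx -0.69323$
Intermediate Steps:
$\frac{275746 + 257511}{-483180 - 286058} = \frac{533257}{-769238} = 533257 \left(- \frac{1}{769238}\right) = - \frac{533257}{769238}$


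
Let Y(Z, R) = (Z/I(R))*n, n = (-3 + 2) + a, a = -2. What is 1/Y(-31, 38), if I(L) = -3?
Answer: -1/31 ≈ -0.032258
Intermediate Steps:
n = -3 (n = (-3 + 2) - 2 = -1 - 2 = -3)
Y(Z, R) = Z (Y(Z, R) = (Z/(-3))*(-3) = (Z*(-⅓))*(-3) = -Z/3*(-3) = Z)
1/Y(-31, 38) = 1/(-31) = -1/31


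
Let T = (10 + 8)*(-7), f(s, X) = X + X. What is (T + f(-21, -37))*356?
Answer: -71200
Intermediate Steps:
f(s, X) = 2*X
T = -126 (T = 18*(-7) = -126)
(T + f(-21, -37))*356 = (-126 + 2*(-37))*356 = (-126 - 74)*356 = -200*356 = -71200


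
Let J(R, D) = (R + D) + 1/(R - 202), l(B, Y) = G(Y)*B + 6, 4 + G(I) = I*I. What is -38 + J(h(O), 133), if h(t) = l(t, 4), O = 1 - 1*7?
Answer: 7771/268 ≈ 28.996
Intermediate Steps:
O = -6 (O = 1 - 7 = -6)
G(I) = -4 + I**2 (G(I) = -4 + I*I = -4 + I**2)
l(B, Y) = 6 + B*(-4 + Y**2) (l(B, Y) = (-4 + Y**2)*B + 6 = B*(-4 + Y**2) + 6 = 6 + B*(-4 + Y**2))
h(t) = 6 + 12*t (h(t) = 6 + t*(-4 + 4**2) = 6 + t*(-4 + 16) = 6 + t*12 = 6 + 12*t)
J(R, D) = D + R + 1/(-202 + R) (J(R, D) = (D + R) + 1/(-202 + R) = D + R + 1/(-202 + R))
-38 + J(h(O), 133) = -38 + (1 + (6 + 12*(-6))**2 - 202*133 - 202*(6 + 12*(-6)) + 133*(6 + 12*(-6)))/(-202 + (6 + 12*(-6))) = -38 + (1 + (6 - 72)**2 - 26866 - 202*(6 - 72) + 133*(6 - 72))/(-202 + (6 - 72)) = -38 + (1 + (-66)**2 - 26866 - 202*(-66) + 133*(-66))/(-202 - 66) = -38 + (1 + 4356 - 26866 + 13332 - 8778)/(-268) = -38 - 1/268*(-17955) = -38 + 17955/268 = 7771/268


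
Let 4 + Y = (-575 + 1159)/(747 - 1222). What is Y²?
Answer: 6170256/225625 ≈ 27.347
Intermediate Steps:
Y = -2484/475 (Y = -4 + (-575 + 1159)/(747 - 1222) = -4 + 584/(-475) = -4 + 584*(-1/475) = -4 - 584/475 = -2484/475 ≈ -5.2295)
Y² = (-2484/475)² = 6170256/225625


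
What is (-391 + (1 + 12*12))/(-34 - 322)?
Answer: 123/178 ≈ 0.69101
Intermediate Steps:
(-391 + (1 + 12*12))/(-34 - 322) = (-391 + (1 + 144))/(-356) = (-391 + 145)*(-1/356) = -246*(-1/356) = 123/178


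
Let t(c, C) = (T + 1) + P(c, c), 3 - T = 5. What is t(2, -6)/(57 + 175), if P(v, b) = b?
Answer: 1/232 ≈ 0.0043103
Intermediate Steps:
T = -2 (T = 3 - 1*5 = 3 - 5 = -2)
t(c, C) = -1 + c (t(c, C) = (-2 + 1) + c = -1 + c)
t(2, -6)/(57 + 175) = (-1 + 2)/(57 + 175) = 1/232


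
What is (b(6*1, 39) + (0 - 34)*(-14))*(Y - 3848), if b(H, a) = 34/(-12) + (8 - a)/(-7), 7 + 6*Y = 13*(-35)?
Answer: -78731575/42 ≈ -1.8746e+6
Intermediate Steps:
Y = -77 (Y = -7/6 + (13*(-35))/6 = -7/6 + (⅙)*(-455) = -7/6 - 455/6 = -77)
b(H, a) = -167/42 + a/7 (b(H, a) = 34*(-1/12) + (8 - a)*(-⅐) = -17/6 + (-8/7 + a/7) = -167/42 + a/7)
(b(6*1, 39) + (0 - 34)*(-14))*(Y - 3848) = ((-167/42 + (⅐)*39) + (0 - 34)*(-14))*(-77 - 3848) = ((-167/42 + 39/7) - 34*(-14))*(-3925) = (67/42 + 476)*(-3925) = (20059/42)*(-3925) = -78731575/42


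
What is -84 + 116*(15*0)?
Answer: -84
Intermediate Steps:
-84 + 116*(15*0) = -84 + 116*0 = -84 + 0 = -84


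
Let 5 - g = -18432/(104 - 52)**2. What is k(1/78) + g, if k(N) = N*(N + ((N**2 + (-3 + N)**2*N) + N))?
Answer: 437457463/37015056 ≈ 11.818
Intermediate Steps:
g = 1997/169 (g = 5 - (-18432)/((104 - 52)**2) = 5 - (-18432)/(52**2) = 5 - (-18432)/2704 = 5 - 1*(-1152/169) = 5 + 1152/169 = 1997/169 ≈ 11.817)
k(N) = N*(N**2 + 2*N + N*(-3 + N)**2) (k(N) = N*(N + ((N**2 + N*(-3 + N)**2) + N)) = N*(N + (N + N**2 + N*(-3 + N)**2)) = N*(N**2 + 2*N + N*(-3 + N)**2))
k(1/78) + g = (1/78)**2*(2 + 1/78 + (-3 + 1/78)**2) + 1997/169 = (2 + 1/78 + (-233/78)**2)/6084 + 1997/169 = (2 + 1/78 + 54289/6084)/6084 + 1997/169 = (1/6084)*(66535/6084) + 1997/169 = 66535/37015056 + 1997/169 = 437457463/37015056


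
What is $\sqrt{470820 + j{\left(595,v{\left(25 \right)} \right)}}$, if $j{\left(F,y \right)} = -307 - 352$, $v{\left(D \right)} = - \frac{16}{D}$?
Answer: $\sqrt{470161} \approx 685.68$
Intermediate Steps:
$j{\left(F,y \right)} = -659$
$\sqrt{470820 + j{\left(595,v{\left(25 \right)} \right)}} = \sqrt{470820 - 659} = \sqrt{470161}$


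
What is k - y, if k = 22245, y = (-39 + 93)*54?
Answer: 19329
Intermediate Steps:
y = 2916 (y = 54*54 = 2916)
k - y = 22245 - 1*2916 = 22245 - 2916 = 19329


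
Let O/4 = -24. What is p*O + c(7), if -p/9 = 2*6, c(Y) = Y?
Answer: 10375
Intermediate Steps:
O = -96 (O = 4*(-24) = -96)
p = -108 (p = -18*6 = -9*12 = -108)
p*O + c(7) = -108*(-96) + 7 = 10368 + 7 = 10375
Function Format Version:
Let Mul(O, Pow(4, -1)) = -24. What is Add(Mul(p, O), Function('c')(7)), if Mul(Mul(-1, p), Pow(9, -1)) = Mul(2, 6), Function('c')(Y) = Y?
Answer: 10375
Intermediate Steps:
O = -96 (O = Mul(4, -24) = -96)
p = -108 (p = Mul(-9, Mul(2, 6)) = Mul(-9, 12) = -108)
Add(Mul(p, O), Function('c')(7)) = Add(Mul(-108, -96), 7) = Add(10368, 7) = 10375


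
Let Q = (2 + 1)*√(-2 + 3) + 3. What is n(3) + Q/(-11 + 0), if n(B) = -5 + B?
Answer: -28/11 ≈ -2.5455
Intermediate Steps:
Q = 6 (Q = 3*√1 + 3 = 3*1 + 3 = 3 + 3 = 6)
n(3) + Q/(-11 + 0) = (-5 + 3) + 6/(-11 + 0) = -2 + 6/(-11) = -2 - 1/11*6 = -2 - 6/11 = -28/11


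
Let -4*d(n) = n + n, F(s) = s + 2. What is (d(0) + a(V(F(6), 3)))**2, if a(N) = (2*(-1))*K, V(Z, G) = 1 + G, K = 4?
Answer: 64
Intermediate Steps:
F(s) = 2 + s
a(N) = -8 (a(N) = (2*(-1))*4 = -2*4 = -8)
d(n) = -n/2 (d(n) = -(n + n)/4 = -n/2)
(d(0) + a(V(F(6), 3)))**2 = (-1/2*0 - 8)**2 = (0 - 8)**2 = (-8)**2 = 64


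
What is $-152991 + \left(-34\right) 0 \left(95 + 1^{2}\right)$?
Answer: $-152991$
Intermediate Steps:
$-152991 + \left(-34\right) 0 \left(95 + 1^{2}\right) = -152991 + 0 \left(95 + 1\right) = -152991 + 0 \cdot 96 = -152991 + 0 = -152991$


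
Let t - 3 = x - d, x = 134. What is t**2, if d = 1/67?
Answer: 84235684/4489 ≈ 18765.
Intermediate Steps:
d = 1/67 ≈ 0.014925
t = 9178/67 (t = 3 + (134 - 1*1/67) = 3 + (134 - 1/67) = 3 + 8977/67 = 9178/67 ≈ 136.99)
t**2 = (9178/67)**2 = 84235684/4489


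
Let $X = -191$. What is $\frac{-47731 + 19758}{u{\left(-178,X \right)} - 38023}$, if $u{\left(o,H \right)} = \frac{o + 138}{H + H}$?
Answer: $\frac{5342843}{7262373} \approx 0.73569$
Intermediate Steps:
$u{\left(o,H \right)} = \frac{138 + o}{2 H}$
$\frac{-47731 + 19758}{u{\left(-178,X \right)} - 38023} = \frac{-47731 + 19758}{\frac{138 - 178}{2 \left(-191\right)} - 38023} = - \frac{27973}{\frac{1}{2} \left(- \frac{1}{191}\right) \left(-40\right) - 38023} = - \frac{27973}{\frac{20}{191} - 38023} = - \frac{27973}{- \frac{7262373}{191}} = \left(-27973\right) \left(- \frac{191}{7262373}\right) = \frac{5342843}{7262373}$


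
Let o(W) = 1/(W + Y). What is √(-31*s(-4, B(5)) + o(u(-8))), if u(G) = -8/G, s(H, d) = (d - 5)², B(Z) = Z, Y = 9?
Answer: √10/10 ≈ 0.31623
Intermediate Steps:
s(H, d) = (-5 + d)²
o(W) = 1/(9 + W) (o(W) = 1/(W + 9) = 1/(9 + W))
√(-31*s(-4, B(5)) + o(u(-8))) = √(-31*(-5 + 5)² + 1/(9 - 8/(-8))) = √(-31*0² + 1/(9 - 8*(-⅛))) = √(-31*0 + 1/(9 + 1)) = √(0 + 1/10) = √(0 + ⅒) = √(⅒) = √10/10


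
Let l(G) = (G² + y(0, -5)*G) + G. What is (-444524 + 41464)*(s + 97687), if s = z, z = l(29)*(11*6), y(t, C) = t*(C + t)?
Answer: -62517427420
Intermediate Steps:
l(G) = G + G² (l(G) = (G² + (0*(-5 + 0))*G) + G = (G² + (0*(-5))*G) + G = (G² + 0*G) + G = (G² + 0) + G = G² + G = G + G²)
z = 57420 (z = (29*(1 + 29))*(11*6) = (29*30)*66 = 870*66 = 57420)
s = 57420
(-444524 + 41464)*(s + 97687) = (-444524 + 41464)*(57420 + 97687) = -403060*155107 = -62517427420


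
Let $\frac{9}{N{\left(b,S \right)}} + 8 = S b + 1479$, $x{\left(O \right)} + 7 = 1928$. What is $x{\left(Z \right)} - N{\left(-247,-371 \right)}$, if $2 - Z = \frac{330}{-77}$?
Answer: $\frac{59620153}{31036} \approx 1921.0$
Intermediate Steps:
$Z = \frac{44}{7}$ ($Z = 2 - \frac{330}{-77} = 2 - 330 \left(- \frac{1}{77}\right) = 2 - - \frac{30}{7} = 2 + \frac{30}{7} = \frac{44}{7} \approx 6.2857$)
$x{\left(O \right)} = 1921$ ($x{\left(O \right)} = -7 + 1928 = 1921$)
$N{\left(b,S \right)} = \frac{9}{1471 + S b}$ ($N{\left(b,S \right)} = \frac{9}{-8 + \left(S b + 1479\right)} = \frac{9}{-8 + \left(1479 + S b\right)} = \frac{9}{1471 + S b}$)
$x{\left(Z \right)} - N{\left(-247,-371 \right)} = 1921 - \frac{9}{1471 - -91637} = 1921 - \frac{9}{1471 + 91637} = 1921 - \frac{9}{93108} = 1921 - 9 \cdot \frac{1}{93108} = 1921 - \frac{3}{31036} = \frac{59620153}{31036}$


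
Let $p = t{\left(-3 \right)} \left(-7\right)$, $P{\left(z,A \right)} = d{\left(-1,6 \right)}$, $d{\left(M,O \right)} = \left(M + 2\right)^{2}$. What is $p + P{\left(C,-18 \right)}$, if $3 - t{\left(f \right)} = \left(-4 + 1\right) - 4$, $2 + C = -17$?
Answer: $-69$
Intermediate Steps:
$C = -19$ ($C = -2 - 17 = -19$)
$d{\left(M,O \right)} = \left(2 + M\right)^{2}$
$P{\left(z,A \right)} = 1$ ($P{\left(z,A \right)} = \left(2 - 1\right)^{2} = 1^{2} = 1$)
$t{\left(f \right)} = 10$ ($t{\left(f \right)} = 3 - \left(\left(-4 + 1\right) - 4\right) = 3 - \left(-3 - 4\right) = 3 - -7 = 3 + 7 = 10$)
$p = -70$ ($p = 10 \left(-7\right) = -70$)
$p + P{\left(C,-18 \right)} = -70 + 1 = -69$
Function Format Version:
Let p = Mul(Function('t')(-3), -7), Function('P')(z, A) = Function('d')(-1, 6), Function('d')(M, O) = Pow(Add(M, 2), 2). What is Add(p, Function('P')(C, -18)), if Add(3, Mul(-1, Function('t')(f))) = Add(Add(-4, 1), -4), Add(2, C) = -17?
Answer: -69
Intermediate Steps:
C = -19 (C = Add(-2, -17) = -19)
Function('d')(M, O) = Pow(Add(2, M), 2)
Function('P')(z, A) = 1 (Function('P')(z, A) = Pow(Add(2, -1), 2) = Pow(1, 2) = 1)
Function('t')(f) = 10 (Function('t')(f) = Add(3, Mul(-1, Add(Add(-4, 1), -4))) = Add(3, Mul(-1, Add(-3, -4))) = Add(3, Mul(-1, -7)) = Add(3, 7) = 10)
p = -70 (p = Mul(10, -7) = -70)
Add(p, Function('P')(C, -18)) = Add(-70, 1) = -69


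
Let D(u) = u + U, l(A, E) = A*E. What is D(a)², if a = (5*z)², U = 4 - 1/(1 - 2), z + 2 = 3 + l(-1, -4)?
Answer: 396900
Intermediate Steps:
z = 5 (z = -2 + (3 - 1*(-4)) = -2 + (3 + 4) = -2 + 7 = 5)
U = 5 (U = 4 - 1/(-1) = 4 - 1*(-1) = 4 + 1 = 5)
a = 625 (a = (5*5)² = 25² = 625)
D(u) = 5 + u (D(u) = u + 5 = 5 + u)
D(a)² = (5 + 625)² = 630² = 396900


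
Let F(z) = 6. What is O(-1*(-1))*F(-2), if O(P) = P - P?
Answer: 0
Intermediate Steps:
O(P) = 0
O(-1*(-1))*F(-2) = 0*6 = 0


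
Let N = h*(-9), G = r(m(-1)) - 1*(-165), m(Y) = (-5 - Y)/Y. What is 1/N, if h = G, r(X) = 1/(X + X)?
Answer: -8/11889 ≈ -0.00067289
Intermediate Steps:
m(Y) = (-5 - Y)/Y
r(X) = 1/(2*X)
G = 1321/8 (G = 1/(2*(((-5 - 1*(-1))/(-1)))) - 1*(-165) = 1/(2*((-(-5 + 1)))) + 165 = 1/(2*((-1*(-4)))) + 165 = (½)/4 + 165 = (½)*(¼) + 165 = ⅛ + 165 = 1321/8 ≈ 165.13)
h = 1321/8 ≈ 165.13
N = -11889/8 (N = (1321/8)*(-9) = -11889/8 ≈ -1486.1)
1/N = 1/(-11889/8) = -8/11889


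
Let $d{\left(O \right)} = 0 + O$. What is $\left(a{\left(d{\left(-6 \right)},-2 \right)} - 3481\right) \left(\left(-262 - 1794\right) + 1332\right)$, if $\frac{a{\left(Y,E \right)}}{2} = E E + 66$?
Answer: $2418884$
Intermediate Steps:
$d{\left(O \right)} = O$
$a{\left(Y,E \right)} = 132 + 2 E^{2}$ ($a{\left(Y,E \right)} = 2 \left(E E + 66\right) = 2 \left(E^{2} + 66\right) = 2 \left(66 + E^{2}\right) = 132 + 2 E^{2}$)
$\left(a{\left(d{\left(-6 \right)},-2 \right)} - 3481\right) \left(\left(-262 - 1794\right) + 1332\right) = \left(\left(132 + 2 \left(-2\right)^{2}\right) - 3481\right) \left(\left(-262 - 1794\right) + 1332\right) = \left(\left(132 + 2 \cdot 4\right) - 3481\right) \left(-2056 + 1332\right) = \left(\left(132 + 8\right) - 3481\right) \left(-724\right) = \left(140 - 3481\right) \left(-724\right) = \left(-3341\right) \left(-724\right) = 2418884$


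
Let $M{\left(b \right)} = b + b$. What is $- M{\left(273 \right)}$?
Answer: $-546$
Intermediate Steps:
$M{\left(b \right)} = 2 b$
$- M{\left(273 \right)} = - 2 \cdot 273 = \left(-1\right) 546 = -546$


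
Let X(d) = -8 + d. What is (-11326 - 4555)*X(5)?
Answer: 47643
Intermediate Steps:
(-11326 - 4555)*X(5) = (-11326 - 4555)*(-8 + 5) = -15881*(-3) = 47643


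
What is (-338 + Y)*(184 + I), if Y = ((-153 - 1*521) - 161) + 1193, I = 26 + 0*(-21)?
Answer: 4200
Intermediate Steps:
I = 26 (I = 26 + 0 = 26)
Y = 358 (Y = ((-153 - 521) - 161) + 1193 = (-674 - 161) + 1193 = -835 + 1193 = 358)
(-338 + Y)*(184 + I) = (-338 + 358)*(184 + 26) = 20*210 = 4200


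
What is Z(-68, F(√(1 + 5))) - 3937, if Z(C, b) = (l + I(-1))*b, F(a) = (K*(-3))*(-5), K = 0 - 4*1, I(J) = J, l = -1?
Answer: -3817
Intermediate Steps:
K = -4 (K = 0 - 4 = -4)
F(a) = -60 (F(a) = -4*(-3)*(-5) = 12*(-5) = -60)
Z(C, b) = -2*b (Z(C, b) = (-1 - 1)*b = -2*b)
Z(-68, F(√(1 + 5))) - 3937 = -2*(-60) - 3937 = 120 - 3937 = -3817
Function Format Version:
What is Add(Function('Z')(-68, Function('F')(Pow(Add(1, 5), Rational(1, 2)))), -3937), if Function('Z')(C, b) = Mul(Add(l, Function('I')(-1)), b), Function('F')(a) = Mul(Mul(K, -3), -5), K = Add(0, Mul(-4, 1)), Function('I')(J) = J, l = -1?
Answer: -3817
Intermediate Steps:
K = -4 (K = Add(0, -4) = -4)
Function('F')(a) = -60 (Function('F')(a) = Mul(Mul(-4, -3), -5) = Mul(12, -5) = -60)
Function('Z')(C, b) = Mul(-2, b) (Function('Z')(C, b) = Mul(Add(-1, -1), b) = Mul(-2, b))
Add(Function('Z')(-68, Function('F')(Pow(Add(1, 5), Rational(1, 2)))), -3937) = Add(Mul(-2, -60), -3937) = Add(120, -3937) = -3817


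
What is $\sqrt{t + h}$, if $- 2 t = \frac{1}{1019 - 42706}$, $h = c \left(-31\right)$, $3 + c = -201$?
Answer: $\frac{\sqrt{43959539875198}}{83374} \approx 79.524$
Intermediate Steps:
$c = -204$ ($c = -3 - 201 = -204$)
$h = 6324$ ($h = \left(-204\right) \left(-31\right) = 6324$)
$t = \frac{1}{83374}$ ($t = - \frac{1}{2 \left(1019 - 42706\right)} = - \frac{1}{2 \left(-41687\right)} = \left(- \frac{1}{2}\right) \left(- \frac{1}{41687}\right) = \frac{1}{83374} \approx 1.1994 \cdot 10^{-5}$)
$\sqrt{t + h} = \sqrt{\frac{1}{83374} + 6324} = \sqrt{\frac{527257177}{83374}} = \frac{\sqrt{43959539875198}}{83374}$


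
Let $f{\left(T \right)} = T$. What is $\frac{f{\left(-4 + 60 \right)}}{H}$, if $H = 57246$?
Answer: $\frac{4}{4089} \approx 0.00097824$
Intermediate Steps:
$\frac{f{\left(-4 + 60 \right)}}{H} = \frac{-4 + 60}{57246} = 56 \cdot \frac{1}{57246} = \frac{4}{4089}$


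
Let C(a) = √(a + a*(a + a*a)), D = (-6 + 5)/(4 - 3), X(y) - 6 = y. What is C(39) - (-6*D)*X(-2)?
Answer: -24 + √60879 ≈ 222.74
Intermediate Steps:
X(y) = 6 + y
D = -1 (D = -1/1 = -1*1 = -1)
C(a) = √(a + a*(a + a²))
C(39) - (-6*D)*X(-2) = √(39*(1 + 39 + 39²)) - (-6*(-1))*(6 - 2) = √(39*(1 + 39 + 1521)) - 6*4 = √(39*1561) - 1*24 = √60879 - 24 = -24 + √60879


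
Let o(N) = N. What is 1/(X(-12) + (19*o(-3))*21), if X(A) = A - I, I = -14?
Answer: -1/1195 ≈ -0.00083682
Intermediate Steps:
X(A) = 14 + A (X(A) = A - 1*(-14) = A + 14 = 14 + A)
1/(X(-12) + (19*o(-3))*21) = 1/((14 - 12) + (19*(-3))*21) = 1/(2 - 57*21) = 1/(2 - 1197) = 1/(-1195) = -1/1195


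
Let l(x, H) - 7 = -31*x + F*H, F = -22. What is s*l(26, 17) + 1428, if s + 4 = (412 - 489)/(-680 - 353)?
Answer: 6231639/1033 ≈ 6032.6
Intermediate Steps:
s = -4055/1033 (s = -4 + (412 - 489)/(-680 - 353) = -4 - 77/(-1033) = -4 - 77*(-1/1033) = -4 + 77/1033 = -4055/1033 ≈ -3.9255)
l(x, H) = 7 - 31*x - 22*H (l(x, H) = 7 + (-31*x - 22*H) = 7 - 31*x - 22*H)
s*l(26, 17) + 1428 = -4055*(7 - 31*26 - 22*17)/1033 + 1428 = -4055*(7 - 806 - 374)/1033 + 1428 = -4055/1033*(-1173) + 1428 = 4756515/1033 + 1428 = 6231639/1033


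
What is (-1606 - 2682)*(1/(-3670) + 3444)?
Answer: -27099042976/1835 ≈ -1.4768e+7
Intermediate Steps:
(-1606 - 2682)*(1/(-3670) + 3444) = -4288*(-1/3670 + 3444) = -4288*12639479/3670 = -27099042976/1835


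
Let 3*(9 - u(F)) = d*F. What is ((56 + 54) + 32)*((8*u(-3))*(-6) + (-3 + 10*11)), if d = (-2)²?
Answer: -73414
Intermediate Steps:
d = 4
u(F) = 9 - 4*F/3
((56 + 54) + 32)*((8*u(-3))*(-6) + (-3 + 10*11)) = ((56 + 54) + 32)*((8*(9 - 4/3*(-3)))*(-6) + (-3 + 10*11)) = (110 + 32)*((8*(9 + 4))*(-6) + (-3 + 110)) = 142*((8*13)*(-6) + 107) = 142*(104*(-6) + 107) = 142*(-624 + 107) = 142*(-517) = -73414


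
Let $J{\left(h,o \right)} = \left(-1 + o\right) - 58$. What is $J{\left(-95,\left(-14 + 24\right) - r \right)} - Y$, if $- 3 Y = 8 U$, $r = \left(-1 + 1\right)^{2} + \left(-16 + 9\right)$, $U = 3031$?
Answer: $\frac{24122}{3} \approx 8040.7$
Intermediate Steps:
$r = -7$ ($r = 0^{2} - 7 = 0 - 7 = -7$)
$Y = - \frac{24248}{3}$ ($Y = - \frac{8 \cdot 3031}{3} = \left(- \frac{1}{3}\right) 24248 = - \frac{24248}{3} \approx -8082.7$)
$J{\left(h,o \right)} = -59 + o$
$J{\left(-95,\left(-14 + 24\right) - r \right)} - Y = \left(-59 + \left(\left(-14 + 24\right) - -7\right)\right) - - \frac{24248}{3} = \left(-59 + \left(10 + 7\right)\right) + \frac{24248}{3} = \left(-59 + 17\right) + \frac{24248}{3} = -42 + \frac{24248}{3} = \frac{24122}{3}$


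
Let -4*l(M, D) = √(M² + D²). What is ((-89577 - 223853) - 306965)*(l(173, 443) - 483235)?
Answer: 299796577825 + 620395*√226178/4 ≈ 2.9987e+11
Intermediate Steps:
l(M, D) = -√(D² + M²)/4 (l(M, D) = -√(M² + D²)/4 = -√(D² + M²)/4)
((-89577 - 223853) - 306965)*(l(173, 443) - 483235) = ((-89577 - 223853) - 306965)*(-√(443² + 173²)/4 - 483235) = (-313430 - 306965)*(-√(196249 + 29929)/4 - 483235) = -620395*(-√226178/4 - 483235) = -620395*(-483235 - √226178/4) = 299796577825 + 620395*√226178/4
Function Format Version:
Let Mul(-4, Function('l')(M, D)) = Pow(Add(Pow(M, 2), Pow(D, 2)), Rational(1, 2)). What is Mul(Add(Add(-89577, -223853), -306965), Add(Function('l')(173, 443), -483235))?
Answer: Add(299796577825, Mul(Rational(620395, 4), Pow(226178, Rational(1, 2)))) ≈ 2.9987e+11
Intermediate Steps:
Function('l')(M, D) = Mul(Rational(-1, 4), Pow(Add(Pow(D, 2), Pow(M, 2)), Rational(1, 2))) (Function('l')(M, D) = Mul(Rational(-1, 4), Pow(Add(Pow(M, 2), Pow(D, 2)), Rational(1, 2))) = Mul(Rational(-1, 4), Pow(Add(Pow(D, 2), Pow(M, 2)), Rational(1, 2))))
Mul(Add(Add(-89577, -223853), -306965), Add(Function('l')(173, 443), -483235)) = Mul(Add(Add(-89577, -223853), -306965), Add(Mul(Rational(-1, 4), Pow(Add(Pow(443, 2), Pow(173, 2)), Rational(1, 2))), -483235)) = Mul(Add(-313430, -306965), Add(Mul(Rational(-1, 4), Pow(Add(196249, 29929), Rational(1, 2))), -483235)) = Mul(-620395, Add(Mul(Rational(-1, 4), Pow(226178, Rational(1, 2))), -483235)) = Mul(-620395, Add(-483235, Mul(Rational(-1, 4), Pow(226178, Rational(1, 2))))) = Add(299796577825, Mul(Rational(620395, 4), Pow(226178, Rational(1, 2))))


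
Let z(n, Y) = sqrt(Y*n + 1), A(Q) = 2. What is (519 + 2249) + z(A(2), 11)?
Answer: 2768 + sqrt(23) ≈ 2772.8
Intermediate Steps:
z(n, Y) = sqrt(1 + Y*n)
(519 + 2249) + z(A(2), 11) = (519 + 2249) + sqrt(1 + 11*2) = 2768 + sqrt(1 + 22) = 2768 + sqrt(23)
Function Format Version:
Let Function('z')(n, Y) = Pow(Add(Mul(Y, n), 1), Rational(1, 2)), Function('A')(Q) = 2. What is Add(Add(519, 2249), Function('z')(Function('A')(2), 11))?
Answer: Add(2768, Pow(23, Rational(1, 2))) ≈ 2772.8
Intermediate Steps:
Function('z')(n, Y) = Pow(Add(1, Mul(Y, n)), Rational(1, 2))
Add(Add(519, 2249), Function('z')(Function('A')(2), 11)) = Add(Add(519, 2249), Pow(Add(1, Mul(11, 2)), Rational(1, 2))) = Add(2768, Pow(Add(1, 22), Rational(1, 2))) = Add(2768, Pow(23, Rational(1, 2)))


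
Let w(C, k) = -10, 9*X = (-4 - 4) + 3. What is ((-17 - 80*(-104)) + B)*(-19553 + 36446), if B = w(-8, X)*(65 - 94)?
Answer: 145161549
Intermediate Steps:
X = -5/9 (X = ((-4 - 4) + 3)/9 = (-8 + 3)/9 = (⅑)*(-5) = -5/9 ≈ -0.55556)
B = 290 (B = -10*(65 - 94) = -10*(-29) = 290)
((-17 - 80*(-104)) + B)*(-19553 + 36446) = ((-17 - 80*(-104)) + 290)*(-19553 + 36446) = ((-17 + 8320) + 290)*16893 = (8303 + 290)*16893 = 8593*16893 = 145161549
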